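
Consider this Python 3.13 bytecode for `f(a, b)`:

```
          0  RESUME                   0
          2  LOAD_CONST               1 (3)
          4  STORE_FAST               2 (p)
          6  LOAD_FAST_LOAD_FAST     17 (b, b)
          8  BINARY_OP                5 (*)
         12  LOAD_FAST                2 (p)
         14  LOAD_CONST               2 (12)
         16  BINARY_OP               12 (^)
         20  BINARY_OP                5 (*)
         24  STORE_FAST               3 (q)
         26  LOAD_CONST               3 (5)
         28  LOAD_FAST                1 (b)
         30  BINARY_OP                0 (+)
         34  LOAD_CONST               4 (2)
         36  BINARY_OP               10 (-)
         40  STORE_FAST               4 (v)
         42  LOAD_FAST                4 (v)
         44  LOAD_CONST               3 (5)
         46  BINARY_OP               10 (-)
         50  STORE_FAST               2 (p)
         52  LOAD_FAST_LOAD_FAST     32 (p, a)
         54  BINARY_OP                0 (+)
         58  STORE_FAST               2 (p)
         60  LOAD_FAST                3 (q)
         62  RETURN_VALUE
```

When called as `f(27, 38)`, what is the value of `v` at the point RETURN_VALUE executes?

41

LOAD_CONST → push 3. Stack: [3]
STORE_FAST p → p=3. Stack: []
LOAD_FAST_LOAD_FAST b,b → push 38,38. Stack: [38, 38]
BINARY_OP * → 38 * 38 = 1444. Stack: [1444]
LOAD_FAST p → push 3. Stack: [1444, 3]
LOAD_CONST → push 12. Stack: [1444, 3, 12]
BINARY_OP ^ → 3 ^ 12 = 15. Stack: [1444, 15]
BINARY_OP * → 1444 * 15 = 21660. Stack: [21660]
STORE_FAST q → q=21660. Stack: []
LOAD_CONST → push 5. Stack: [5]
LOAD_FAST b → push 38. Stack: [5, 38]
BINARY_OP + → 5 + 38 = 43. Stack: [43]
LOAD_CONST → push 2. Stack: [43, 2]
BINARY_OP - → 43 - 2 = 41. Stack: [41]
STORE_FAST v → v=41. Stack: []
LOAD_FAST v → push 41. Stack: [41]
LOAD_CONST → push 5. Stack: [41, 5]
BINARY_OP - → 41 - 5 = 36. Stack: [36]
STORE_FAST p → p=36. Stack: []
LOAD_FAST_LOAD_FAST p,a → push 36,27. Stack: [36, 27]
BINARY_OP + → 36 + 27 = 63. Stack: [63]
STORE_FAST p → p=63. Stack: []
LOAD_FAST q → push 21660. Stack: [21660]
RETURN_VALUE → return 21660.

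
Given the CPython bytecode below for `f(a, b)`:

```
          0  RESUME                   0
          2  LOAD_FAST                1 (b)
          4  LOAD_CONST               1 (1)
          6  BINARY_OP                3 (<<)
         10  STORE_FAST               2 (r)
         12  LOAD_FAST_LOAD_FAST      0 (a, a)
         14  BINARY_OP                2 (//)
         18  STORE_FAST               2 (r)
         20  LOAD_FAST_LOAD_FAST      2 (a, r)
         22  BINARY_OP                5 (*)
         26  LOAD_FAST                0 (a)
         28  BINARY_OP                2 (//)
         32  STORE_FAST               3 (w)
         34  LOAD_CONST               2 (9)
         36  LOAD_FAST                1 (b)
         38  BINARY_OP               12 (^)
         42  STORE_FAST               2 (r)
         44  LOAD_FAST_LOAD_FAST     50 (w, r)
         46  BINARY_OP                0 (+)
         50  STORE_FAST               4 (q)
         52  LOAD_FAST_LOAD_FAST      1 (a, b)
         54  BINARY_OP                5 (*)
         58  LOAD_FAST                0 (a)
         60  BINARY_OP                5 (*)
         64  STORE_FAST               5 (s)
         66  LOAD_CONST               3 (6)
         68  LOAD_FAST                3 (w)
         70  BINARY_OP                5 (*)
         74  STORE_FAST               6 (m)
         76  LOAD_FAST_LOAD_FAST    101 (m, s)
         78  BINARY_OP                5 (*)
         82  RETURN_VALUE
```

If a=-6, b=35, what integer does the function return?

7560

LOAD_FAST b → push 35. Stack: [35]
LOAD_CONST → push 1. Stack: [35, 1]
BINARY_OP << → 35 << 1 = 70. Stack: [70]
STORE_FAST r → r=70. Stack: []
LOAD_FAST_LOAD_FAST a,a → push -6,-6. Stack: [-6, -6]
BINARY_OP // → -6 // -6 = 1. Stack: [1]
STORE_FAST r → r=1. Stack: []
LOAD_FAST_LOAD_FAST a,r → push -6,1. Stack: [-6, 1]
BINARY_OP * → -6 * 1 = -6. Stack: [-6]
LOAD_FAST a → push -6. Stack: [-6, -6]
BINARY_OP // → -6 // -6 = 1. Stack: [1]
STORE_FAST w → w=1. Stack: []
LOAD_CONST → push 9. Stack: [9]
LOAD_FAST b → push 35. Stack: [9, 35]
BINARY_OP ^ → 9 ^ 35 = 42. Stack: [42]
STORE_FAST r → r=42. Stack: []
LOAD_FAST_LOAD_FAST w,r → push 1,42. Stack: [1, 42]
BINARY_OP + → 1 + 42 = 43. Stack: [43]
STORE_FAST q → q=43. Stack: []
LOAD_FAST_LOAD_FAST a,b → push -6,35. Stack: [-6, 35]
BINARY_OP * → -6 * 35 = -210. Stack: [-210]
LOAD_FAST a → push -6. Stack: [-210, -6]
BINARY_OP * → -210 * -6 = 1260. Stack: [1260]
STORE_FAST s → s=1260. Stack: []
LOAD_CONST → push 6. Stack: [6]
LOAD_FAST w → push 1. Stack: [6, 1]
BINARY_OP * → 6 * 1 = 6. Stack: [6]
STORE_FAST m → m=6. Stack: []
LOAD_FAST_LOAD_FAST m,s → push 6,1260. Stack: [6, 1260]
BINARY_OP * → 6 * 1260 = 7560. Stack: [7560]
RETURN_VALUE → return 7560.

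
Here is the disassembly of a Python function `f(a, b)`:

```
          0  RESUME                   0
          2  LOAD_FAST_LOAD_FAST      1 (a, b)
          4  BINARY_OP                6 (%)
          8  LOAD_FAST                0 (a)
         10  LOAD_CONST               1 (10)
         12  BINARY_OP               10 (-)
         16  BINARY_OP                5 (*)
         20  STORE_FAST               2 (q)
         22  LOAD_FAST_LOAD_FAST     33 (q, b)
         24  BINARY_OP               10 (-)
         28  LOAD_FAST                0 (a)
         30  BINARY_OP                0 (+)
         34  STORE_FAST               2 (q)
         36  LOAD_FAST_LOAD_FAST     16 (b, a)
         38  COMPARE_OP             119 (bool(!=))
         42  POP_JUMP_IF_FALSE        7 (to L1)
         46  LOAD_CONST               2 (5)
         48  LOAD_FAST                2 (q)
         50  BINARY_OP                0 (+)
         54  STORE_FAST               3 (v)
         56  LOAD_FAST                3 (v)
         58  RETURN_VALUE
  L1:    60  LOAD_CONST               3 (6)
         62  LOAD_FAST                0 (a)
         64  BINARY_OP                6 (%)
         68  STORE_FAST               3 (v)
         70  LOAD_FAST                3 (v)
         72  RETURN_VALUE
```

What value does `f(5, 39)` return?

-54

LOAD_FAST_LOAD_FAST a,b → push 5,39. Stack: [5, 39]
BINARY_OP % → 5 % 39 = 5. Stack: [5]
LOAD_FAST a → push 5. Stack: [5, 5]
LOAD_CONST → push 10. Stack: [5, 5, 10]
BINARY_OP - → 5 - 10 = -5. Stack: [5, -5]
BINARY_OP * → 5 * -5 = -25. Stack: [-25]
STORE_FAST q → q=-25. Stack: []
LOAD_FAST_LOAD_FAST q,b → push -25,39. Stack: [-25, 39]
BINARY_OP - → -25 - 39 = -64. Stack: [-64]
LOAD_FAST a → push 5. Stack: [-64, 5]
BINARY_OP + → -64 + 5 = -59. Stack: [-59]
STORE_FAST q → q=-59. Stack: []
LOAD_FAST_LOAD_FAST b,a → push 39,5. Stack: [39, 5]
COMPARE_OP bool(!=) → 39 vs 5 = True. Stack: [True]
POP_JUMP_IF_FALSE → pop True; no jump. Stack: []
LOAD_CONST → push 5. Stack: [5]
LOAD_FAST q → push -59. Stack: [5, -59]
BINARY_OP + → 5 + -59 = -54. Stack: [-54]
STORE_FAST v → v=-54. Stack: []
LOAD_FAST v → push -54. Stack: [-54]
RETURN_VALUE → return -54.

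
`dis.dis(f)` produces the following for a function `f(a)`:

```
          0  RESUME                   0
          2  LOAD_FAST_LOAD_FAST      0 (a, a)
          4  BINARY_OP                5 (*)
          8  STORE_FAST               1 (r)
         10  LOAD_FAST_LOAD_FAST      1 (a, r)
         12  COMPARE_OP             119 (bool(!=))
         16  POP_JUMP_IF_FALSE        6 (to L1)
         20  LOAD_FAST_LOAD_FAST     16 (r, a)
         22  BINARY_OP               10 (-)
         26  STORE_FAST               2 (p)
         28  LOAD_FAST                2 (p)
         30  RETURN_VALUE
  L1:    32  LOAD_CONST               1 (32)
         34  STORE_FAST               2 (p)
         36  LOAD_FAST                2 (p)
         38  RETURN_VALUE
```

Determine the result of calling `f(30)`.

LOAD_FAST_LOAD_FAST a,a → push 30,30. Stack: [30, 30]
BINARY_OP * → 30 * 30 = 900. Stack: [900]
STORE_FAST r → r=900. Stack: []
LOAD_FAST_LOAD_FAST a,r → push 30,900. Stack: [30, 900]
COMPARE_OP bool(!=) → 30 vs 900 = True. Stack: [True]
POP_JUMP_IF_FALSE → pop True; no jump. Stack: []
LOAD_FAST_LOAD_FAST r,a → push 900,30. Stack: [900, 30]
BINARY_OP - → 900 - 30 = 870. Stack: [870]
STORE_FAST p → p=870. Stack: []
LOAD_FAST p → push 870. Stack: [870]
RETURN_VALUE → return 870.

870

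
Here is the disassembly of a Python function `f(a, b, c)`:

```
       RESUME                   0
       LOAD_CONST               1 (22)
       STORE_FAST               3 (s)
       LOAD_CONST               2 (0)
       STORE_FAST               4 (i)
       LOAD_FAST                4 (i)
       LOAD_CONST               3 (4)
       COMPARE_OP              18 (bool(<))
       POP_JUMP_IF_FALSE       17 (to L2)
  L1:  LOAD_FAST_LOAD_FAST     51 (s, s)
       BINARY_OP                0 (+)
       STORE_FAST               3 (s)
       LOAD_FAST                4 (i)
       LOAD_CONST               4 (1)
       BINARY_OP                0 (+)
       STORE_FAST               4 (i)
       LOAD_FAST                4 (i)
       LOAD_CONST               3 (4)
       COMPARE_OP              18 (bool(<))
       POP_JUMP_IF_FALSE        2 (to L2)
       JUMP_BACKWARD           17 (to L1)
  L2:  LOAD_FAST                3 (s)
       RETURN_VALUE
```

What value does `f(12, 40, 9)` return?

LOAD_CONST → push 22. Stack: [22]
STORE_FAST s → s=22. Stack: []
LOAD_CONST → push 0. Stack: [0]
STORE_FAST i → i=0. Stack: []
LOAD_FAST i → push 0. Stack: [0]
LOAD_CONST → push 4. Stack: [0, 4]
COMPARE_OP bool(<) → 0 vs 4 = True. Stack: [True]
POP_JUMP_IF_FALSE → pop True; no jump. Stack: []
LOAD_FAST_LOAD_FAST s,s → push 22,22. Stack: [22, 22]
BINARY_OP + → 22 + 22 = 44. Stack: [44]
STORE_FAST s → s=44. Stack: []
LOAD_FAST i → push 0. Stack: [0]
LOAD_CONST → push 1. Stack: [0, 1]
BINARY_OP + → 0 + 1 = 1. Stack: [1]
STORE_FAST i → i=1. Stack: []
LOAD_FAST i → push 1. Stack: [1]
LOAD_CONST → push 4. Stack: [1, 4]
COMPARE_OP bool(<) → 1 vs 4 = True. Stack: [True]
POP_JUMP_IF_FALSE → pop True; no jump. Stack: []
LOAD_FAST_LOAD_FAST s,s → push 44,44. Stack: [44, 44]
BINARY_OP + → 44 + 44 = 88. Stack: [88]
STORE_FAST s → s=88. Stack: []
LOAD_FAST i → push 1. Stack: [1]
LOAD_CONST → push 1. Stack: [1, 1]
BINARY_OP + → 1 + 1 = 2. Stack: [2]
STORE_FAST i → i=2. Stack: []
LOAD_FAST i → push 2. Stack: [2]
LOAD_CONST → push 4. Stack: [2, 4]
COMPARE_OP bool(<) → 2 vs 4 = True. Stack: [True]
POP_JUMP_IF_FALSE → pop True; no jump. Stack: []
LOAD_FAST_LOAD_FAST s,s → push 88,88. Stack: [88, 88]
BINARY_OP + → 88 + 88 = 176. Stack: [176]
STORE_FAST s → s=176. Stack: []
LOAD_FAST i → push 2. Stack: [2]
LOAD_CONST → push 1. Stack: [2, 1]
BINARY_OP + → 2 + 1 = 3. Stack: [3]
STORE_FAST i → i=3. Stack: []
LOAD_FAST i → push 3. Stack: [3]
LOAD_CONST → push 4. Stack: [3, 4]
COMPARE_OP bool(<) → 3 vs 4 = True. Stack: [True]
POP_JUMP_IF_FALSE → pop True; no jump. Stack: []
LOAD_FAST_LOAD_FAST s,s → push 176,176. Stack: [176, 176]
BINARY_OP + → 176 + 176 = 352. Stack: [352]
STORE_FAST s → s=352. Stack: []
LOAD_FAST i → push 3. Stack: [3]
LOAD_CONST → push 1. Stack: [3, 1]
BINARY_OP + → 3 + 1 = 4. Stack: [4]
STORE_FAST i → i=4. Stack: []
LOAD_FAST i → push 4. Stack: [4]
LOAD_CONST → push 4. Stack: [4, 4]
COMPARE_OP bool(<) → 4 vs 4 = False. Stack: [False]
POP_JUMP_IF_FALSE → pop False; jump. Stack: []
LOAD_FAST s → push 352. Stack: [352]
RETURN_VALUE → return 352.

352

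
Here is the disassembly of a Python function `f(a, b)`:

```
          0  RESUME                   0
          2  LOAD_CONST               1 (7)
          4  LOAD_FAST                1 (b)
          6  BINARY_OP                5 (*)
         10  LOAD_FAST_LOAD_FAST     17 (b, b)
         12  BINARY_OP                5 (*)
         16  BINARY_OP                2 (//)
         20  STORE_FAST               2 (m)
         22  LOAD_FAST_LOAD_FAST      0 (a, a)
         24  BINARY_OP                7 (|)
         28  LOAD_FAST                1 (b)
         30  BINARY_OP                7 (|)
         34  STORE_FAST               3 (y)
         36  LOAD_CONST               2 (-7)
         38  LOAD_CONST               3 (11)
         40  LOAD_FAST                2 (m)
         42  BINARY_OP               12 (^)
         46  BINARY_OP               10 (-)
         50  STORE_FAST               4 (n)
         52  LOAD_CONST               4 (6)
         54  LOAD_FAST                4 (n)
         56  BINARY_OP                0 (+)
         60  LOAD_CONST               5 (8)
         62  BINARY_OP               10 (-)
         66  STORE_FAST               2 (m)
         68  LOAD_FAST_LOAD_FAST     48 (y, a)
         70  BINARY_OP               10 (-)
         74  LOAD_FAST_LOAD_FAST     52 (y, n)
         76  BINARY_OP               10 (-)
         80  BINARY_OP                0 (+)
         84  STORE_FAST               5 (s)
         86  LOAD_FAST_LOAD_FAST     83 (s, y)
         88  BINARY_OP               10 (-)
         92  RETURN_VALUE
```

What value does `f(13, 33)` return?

LOAD_CONST → push 7. Stack: [7]
LOAD_FAST b → push 33. Stack: [7, 33]
BINARY_OP * → 7 * 33 = 231. Stack: [231]
LOAD_FAST_LOAD_FAST b,b → push 33,33. Stack: [231, 33, 33]
BINARY_OP * → 33 * 33 = 1089. Stack: [231, 1089]
BINARY_OP // → 231 // 1089 = 0. Stack: [0]
STORE_FAST m → m=0. Stack: []
LOAD_FAST_LOAD_FAST a,a → push 13,13. Stack: [13, 13]
BINARY_OP | → 13 | 13 = 13. Stack: [13]
LOAD_FAST b → push 33. Stack: [13, 33]
BINARY_OP | → 13 | 33 = 45. Stack: [45]
STORE_FAST y → y=45. Stack: []
LOAD_CONST → push -7. Stack: [-7]
LOAD_CONST → push 11. Stack: [-7, 11]
LOAD_FAST m → push 0. Stack: [-7, 11, 0]
BINARY_OP ^ → 11 ^ 0 = 11. Stack: [-7, 11]
BINARY_OP - → -7 - 11 = -18. Stack: [-18]
STORE_FAST n → n=-18. Stack: []
LOAD_CONST → push 6. Stack: [6]
LOAD_FAST n → push -18. Stack: [6, -18]
BINARY_OP + → 6 + -18 = -12. Stack: [-12]
LOAD_CONST → push 8. Stack: [-12, 8]
BINARY_OP - → -12 - 8 = -20. Stack: [-20]
STORE_FAST m → m=-20. Stack: []
LOAD_FAST_LOAD_FAST y,a → push 45,13. Stack: [45, 13]
BINARY_OP - → 45 - 13 = 32. Stack: [32]
LOAD_FAST_LOAD_FAST y,n → push 45,-18. Stack: [32, 45, -18]
BINARY_OP - → 45 - -18 = 63. Stack: [32, 63]
BINARY_OP + → 32 + 63 = 95. Stack: [95]
STORE_FAST s → s=95. Stack: []
LOAD_FAST_LOAD_FAST s,y → push 95,45. Stack: [95, 45]
BINARY_OP - → 95 - 45 = 50. Stack: [50]
RETURN_VALUE → return 50.

50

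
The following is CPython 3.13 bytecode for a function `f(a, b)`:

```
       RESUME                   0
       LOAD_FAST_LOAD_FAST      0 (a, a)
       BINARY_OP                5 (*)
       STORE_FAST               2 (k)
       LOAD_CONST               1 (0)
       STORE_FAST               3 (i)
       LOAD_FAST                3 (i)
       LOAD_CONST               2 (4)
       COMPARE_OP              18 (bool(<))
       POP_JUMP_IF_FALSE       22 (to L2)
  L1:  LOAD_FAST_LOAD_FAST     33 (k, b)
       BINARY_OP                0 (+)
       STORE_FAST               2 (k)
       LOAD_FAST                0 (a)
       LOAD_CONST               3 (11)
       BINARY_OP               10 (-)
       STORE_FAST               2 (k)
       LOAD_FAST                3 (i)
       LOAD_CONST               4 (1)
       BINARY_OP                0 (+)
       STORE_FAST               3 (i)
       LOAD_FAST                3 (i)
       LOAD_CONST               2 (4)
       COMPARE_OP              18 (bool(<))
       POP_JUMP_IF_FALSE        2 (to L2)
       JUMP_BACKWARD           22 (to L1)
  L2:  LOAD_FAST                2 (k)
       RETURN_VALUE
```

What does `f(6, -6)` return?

LOAD_FAST_LOAD_FAST a,a → push 6,6
BINARY_OP * → 6 * 6 = 36
STORE_FAST k → k=36
LOAD_CONST → push 0
STORE_FAST i → i=0
LOAD_FAST i → push 0
LOAD_CONST → push 4
COMPARE_OP bool(<) → 0 vs 4 = True
POP_JUMP_IF_FALSE → pop True; no jump
LOAD_FAST_LOAD_FAST k,b → push 36,-6
BINARY_OP + → 36 + -6 = 30
STORE_FAST k → k=30
LOAD_FAST a → push 6
LOAD_CONST → push 11
BINARY_OP - → 6 - 11 = -5
STORE_FAST k → k=-5
LOAD_FAST i → push 0
LOAD_CONST → push 1
BINARY_OP + → 0 + 1 = 1
STORE_FAST i → i=1
LOAD_FAST i → push 1
LOAD_CONST → push 4
COMPARE_OP bool(<) → 1 vs 4 = True
POP_JUMP_IF_FALSE → pop True; no jump
LOAD_FAST_LOAD_FAST k,b → push -5,-6
BINARY_OP + → -5 + -6 = -11
STORE_FAST k → k=-11
LOAD_FAST a → push 6
LOAD_CONST → push 11
BINARY_OP - → 6 - 11 = -5
STORE_FAST k → k=-5
LOAD_FAST i → push 1
LOAD_CONST → push 1
BINARY_OP + → 1 + 1 = 2
STORE_FAST i → i=2
LOAD_FAST i → push 2
LOAD_CONST → push 4
COMPARE_OP bool(<) → 2 vs 4 = True
POP_JUMP_IF_FALSE → pop True; no jump
LOAD_FAST_LOAD_FAST k,b → push -5,-6
BINARY_OP + → -5 + -6 = -11
STORE_FAST k → k=-11
LOAD_FAST a → push 6
LOAD_CONST → push 11
BINARY_OP - → 6 - 11 = -5
STORE_FAST k → k=-5
LOAD_FAST i → push 2
LOAD_CONST → push 1
BINARY_OP + → 2 + 1 = 3
STORE_FAST i → i=3
LOAD_FAST i → push 3
LOAD_CONST → push 4
COMPARE_OP bool(<) → 3 vs 4 = True
POP_JUMP_IF_FALSE → pop True; no jump
LOAD_FAST_LOAD_FAST k,b → push -5,-6
BINARY_OP + → -5 + -6 = -11
STORE_FAST k → k=-11
LOAD_FAST a → push 6
LOAD_CONST → push 11
BINARY_OP - → 6 - 11 = -5
STORE_FAST k → k=-5
LOAD_FAST i → push 3
LOAD_CONST → push 1
BINARY_OP + → 3 + 1 = 4
STORE_FAST i → i=4
LOAD_FAST i → push 4
LOAD_CONST → push 4
COMPARE_OP bool(<) → 4 vs 4 = False
POP_JUMP_IF_FALSE → pop False; jump
LOAD_FAST k → push -5
RETURN_VALUE → return -5.

-5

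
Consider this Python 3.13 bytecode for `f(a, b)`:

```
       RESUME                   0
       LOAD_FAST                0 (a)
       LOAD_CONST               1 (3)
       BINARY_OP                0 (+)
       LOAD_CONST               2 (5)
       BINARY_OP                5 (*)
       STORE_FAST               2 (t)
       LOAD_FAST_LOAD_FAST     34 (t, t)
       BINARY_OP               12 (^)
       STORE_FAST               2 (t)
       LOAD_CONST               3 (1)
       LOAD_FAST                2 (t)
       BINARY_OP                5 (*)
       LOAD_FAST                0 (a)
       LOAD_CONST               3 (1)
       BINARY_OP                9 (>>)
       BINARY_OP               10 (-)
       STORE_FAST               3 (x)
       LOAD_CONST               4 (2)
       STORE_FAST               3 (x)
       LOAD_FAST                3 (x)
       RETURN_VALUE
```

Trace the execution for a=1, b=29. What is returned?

2

LOAD_FAST a → push 1. Stack: [1]
LOAD_CONST → push 3. Stack: [1, 3]
BINARY_OP + → 1 + 3 = 4. Stack: [4]
LOAD_CONST → push 5. Stack: [4, 5]
BINARY_OP * → 4 * 5 = 20. Stack: [20]
STORE_FAST t → t=20. Stack: []
LOAD_FAST_LOAD_FAST t,t → push 20,20. Stack: [20, 20]
BINARY_OP ^ → 20 ^ 20 = 0. Stack: [0]
STORE_FAST t → t=0. Stack: []
LOAD_CONST → push 1. Stack: [1]
LOAD_FAST t → push 0. Stack: [1, 0]
BINARY_OP * → 1 * 0 = 0. Stack: [0]
LOAD_FAST a → push 1. Stack: [0, 1]
LOAD_CONST → push 1. Stack: [0, 1, 1]
BINARY_OP >> → 1 >> 1 = 0. Stack: [0, 0]
BINARY_OP - → 0 - 0 = 0. Stack: [0]
STORE_FAST x → x=0. Stack: []
LOAD_CONST → push 2. Stack: [2]
STORE_FAST x → x=2. Stack: []
LOAD_FAST x → push 2. Stack: [2]
RETURN_VALUE → return 2.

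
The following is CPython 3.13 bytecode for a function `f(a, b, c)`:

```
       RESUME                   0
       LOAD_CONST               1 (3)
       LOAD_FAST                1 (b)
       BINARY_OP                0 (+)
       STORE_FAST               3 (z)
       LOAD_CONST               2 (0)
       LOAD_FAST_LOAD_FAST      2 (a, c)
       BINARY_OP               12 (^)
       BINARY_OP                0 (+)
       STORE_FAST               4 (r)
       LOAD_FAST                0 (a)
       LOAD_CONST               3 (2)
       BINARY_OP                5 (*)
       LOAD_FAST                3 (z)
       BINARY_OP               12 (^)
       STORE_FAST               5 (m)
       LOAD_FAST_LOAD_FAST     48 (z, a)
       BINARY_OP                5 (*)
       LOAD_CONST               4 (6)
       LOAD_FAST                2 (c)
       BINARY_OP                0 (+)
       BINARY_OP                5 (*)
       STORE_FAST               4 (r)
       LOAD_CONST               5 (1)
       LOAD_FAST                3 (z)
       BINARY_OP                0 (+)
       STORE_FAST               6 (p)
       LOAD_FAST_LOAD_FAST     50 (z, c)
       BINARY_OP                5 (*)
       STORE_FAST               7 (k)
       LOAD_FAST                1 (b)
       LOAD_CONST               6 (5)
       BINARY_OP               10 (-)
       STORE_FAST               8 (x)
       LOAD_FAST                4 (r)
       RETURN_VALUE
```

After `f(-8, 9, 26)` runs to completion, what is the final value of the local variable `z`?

12

LOAD_CONST → push 3. Stack: [3]
LOAD_FAST b → push 9. Stack: [3, 9]
BINARY_OP + → 3 + 9 = 12. Stack: [12]
STORE_FAST z → z=12. Stack: []
LOAD_CONST → push 0. Stack: [0]
LOAD_FAST_LOAD_FAST a,c → push -8,26. Stack: [0, -8, 26]
BINARY_OP ^ → -8 ^ 26 = -30. Stack: [0, -30]
BINARY_OP + → 0 + -30 = -30. Stack: [-30]
STORE_FAST r → r=-30. Stack: []
LOAD_FAST a → push -8. Stack: [-8]
LOAD_CONST → push 2. Stack: [-8, 2]
BINARY_OP * → -8 * 2 = -16. Stack: [-16]
LOAD_FAST z → push 12. Stack: [-16, 12]
BINARY_OP ^ → -16 ^ 12 = -4. Stack: [-4]
STORE_FAST m → m=-4. Stack: []
LOAD_FAST_LOAD_FAST z,a → push 12,-8. Stack: [12, -8]
BINARY_OP * → 12 * -8 = -96. Stack: [-96]
LOAD_CONST → push 6. Stack: [-96, 6]
LOAD_FAST c → push 26. Stack: [-96, 6, 26]
BINARY_OP + → 6 + 26 = 32. Stack: [-96, 32]
BINARY_OP * → -96 * 32 = -3072. Stack: [-3072]
STORE_FAST r → r=-3072. Stack: []
LOAD_CONST → push 1. Stack: [1]
LOAD_FAST z → push 12. Stack: [1, 12]
BINARY_OP + → 1 + 12 = 13. Stack: [13]
STORE_FAST p → p=13. Stack: []
LOAD_FAST_LOAD_FAST z,c → push 12,26. Stack: [12, 26]
BINARY_OP * → 12 * 26 = 312. Stack: [312]
STORE_FAST k → k=312. Stack: []
LOAD_FAST b → push 9. Stack: [9]
LOAD_CONST → push 5. Stack: [9, 5]
BINARY_OP - → 9 - 5 = 4. Stack: [4]
STORE_FAST x → x=4. Stack: []
LOAD_FAST r → push -3072. Stack: [-3072]
RETURN_VALUE → return -3072.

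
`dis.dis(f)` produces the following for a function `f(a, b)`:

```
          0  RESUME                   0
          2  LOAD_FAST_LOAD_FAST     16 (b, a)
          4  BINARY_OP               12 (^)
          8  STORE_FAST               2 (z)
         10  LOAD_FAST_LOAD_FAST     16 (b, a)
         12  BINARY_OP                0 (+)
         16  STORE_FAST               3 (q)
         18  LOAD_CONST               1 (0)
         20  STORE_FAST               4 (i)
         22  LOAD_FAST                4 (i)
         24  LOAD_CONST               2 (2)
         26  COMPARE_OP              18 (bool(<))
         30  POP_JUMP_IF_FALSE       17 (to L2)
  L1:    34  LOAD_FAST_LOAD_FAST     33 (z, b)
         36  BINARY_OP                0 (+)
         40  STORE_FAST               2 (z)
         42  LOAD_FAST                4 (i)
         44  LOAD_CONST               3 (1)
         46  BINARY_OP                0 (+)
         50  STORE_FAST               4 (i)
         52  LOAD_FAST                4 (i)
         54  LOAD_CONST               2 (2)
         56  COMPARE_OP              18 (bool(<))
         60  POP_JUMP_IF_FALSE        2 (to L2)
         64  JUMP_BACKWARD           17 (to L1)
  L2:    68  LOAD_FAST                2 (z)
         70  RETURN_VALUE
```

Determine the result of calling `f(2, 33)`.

101

LOAD_FAST_LOAD_FAST b,a → push 33,2. Stack: [33, 2]
BINARY_OP ^ → 33 ^ 2 = 35. Stack: [35]
STORE_FAST z → z=35. Stack: []
LOAD_FAST_LOAD_FAST b,a → push 33,2. Stack: [33, 2]
BINARY_OP + → 33 + 2 = 35. Stack: [35]
STORE_FAST q → q=35. Stack: []
LOAD_CONST → push 0. Stack: [0]
STORE_FAST i → i=0. Stack: []
LOAD_FAST i → push 0. Stack: [0]
LOAD_CONST → push 2. Stack: [0, 2]
COMPARE_OP bool(<) → 0 vs 2 = True. Stack: [True]
POP_JUMP_IF_FALSE → pop True; no jump. Stack: []
LOAD_FAST_LOAD_FAST z,b → push 35,33. Stack: [35, 33]
BINARY_OP + → 35 + 33 = 68. Stack: [68]
STORE_FAST z → z=68. Stack: []
LOAD_FAST i → push 0. Stack: [0]
LOAD_CONST → push 1. Stack: [0, 1]
BINARY_OP + → 0 + 1 = 1. Stack: [1]
STORE_FAST i → i=1. Stack: []
LOAD_FAST i → push 1. Stack: [1]
LOAD_CONST → push 2. Stack: [1, 2]
COMPARE_OP bool(<) → 1 vs 2 = True. Stack: [True]
POP_JUMP_IF_FALSE → pop True; no jump. Stack: []
LOAD_FAST_LOAD_FAST z,b → push 68,33. Stack: [68, 33]
BINARY_OP + → 68 + 33 = 101. Stack: [101]
STORE_FAST z → z=101. Stack: []
LOAD_FAST i → push 1. Stack: [1]
LOAD_CONST → push 1. Stack: [1, 1]
BINARY_OP + → 1 + 1 = 2. Stack: [2]
STORE_FAST i → i=2. Stack: []
LOAD_FAST i → push 2. Stack: [2]
LOAD_CONST → push 2. Stack: [2, 2]
COMPARE_OP bool(<) → 2 vs 2 = False. Stack: [False]
POP_JUMP_IF_FALSE → pop False; jump. Stack: []
LOAD_FAST z → push 101. Stack: [101]
RETURN_VALUE → return 101.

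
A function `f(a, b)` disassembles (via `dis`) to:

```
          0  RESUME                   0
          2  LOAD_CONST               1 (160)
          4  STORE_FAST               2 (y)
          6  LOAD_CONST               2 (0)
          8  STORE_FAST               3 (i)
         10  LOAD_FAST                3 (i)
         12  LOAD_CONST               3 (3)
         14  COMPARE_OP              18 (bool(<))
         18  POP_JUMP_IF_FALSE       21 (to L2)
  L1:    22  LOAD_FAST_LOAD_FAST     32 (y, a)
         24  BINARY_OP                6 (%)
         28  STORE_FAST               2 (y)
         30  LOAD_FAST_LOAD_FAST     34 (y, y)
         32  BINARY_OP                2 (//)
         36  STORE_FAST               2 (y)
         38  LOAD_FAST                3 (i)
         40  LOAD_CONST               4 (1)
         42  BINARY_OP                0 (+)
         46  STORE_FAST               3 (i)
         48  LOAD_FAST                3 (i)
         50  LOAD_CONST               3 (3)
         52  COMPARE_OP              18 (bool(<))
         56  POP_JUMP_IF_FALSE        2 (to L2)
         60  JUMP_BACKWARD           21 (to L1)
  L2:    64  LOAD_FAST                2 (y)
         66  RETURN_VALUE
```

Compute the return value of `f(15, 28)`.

1

LOAD_CONST → push 160. Stack: [160]
STORE_FAST y → y=160. Stack: []
LOAD_CONST → push 0. Stack: [0]
STORE_FAST i → i=0. Stack: []
LOAD_FAST i → push 0. Stack: [0]
LOAD_CONST → push 3. Stack: [0, 3]
COMPARE_OP bool(<) → 0 vs 3 = True. Stack: [True]
POP_JUMP_IF_FALSE → pop True; no jump. Stack: []
LOAD_FAST_LOAD_FAST y,a → push 160,15. Stack: [160, 15]
BINARY_OP % → 160 % 15 = 10. Stack: [10]
STORE_FAST y → y=10. Stack: []
LOAD_FAST_LOAD_FAST y,y → push 10,10. Stack: [10, 10]
BINARY_OP // → 10 // 10 = 1. Stack: [1]
STORE_FAST y → y=1. Stack: []
LOAD_FAST i → push 0. Stack: [0]
LOAD_CONST → push 1. Stack: [0, 1]
BINARY_OP + → 0 + 1 = 1. Stack: [1]
STORE_FAST i → i=1. Stack: []
LOAD_FAST i → push 1. Stack: [1]
LOAD_CONST → push 3. Stack: [1, 3]
COMPARE_OP bool(<) → 1 vs 3 = True. Stack: [True]
POP_JUMP_IF_FALSE → pop True; no jump. Stack: []
LOAD_FAST_LOAD_FAST y,a → push 1,15. Stack: [1, 15]
BINARY_OP % → 1 % 15 = 1. Stack: [1]
STORE_FAST y → y=1. Stack: []
LOAD_FAST_LOAD_FAST y,y → push 1,1. Stack: [1, 1]
BINARY_OP // → 1 // 1 = 1. Stack: [1]
STORE_FAST y → y=1. Stack: []
LOAD_FAST i → push 1. Stack: [1]
LOAD_CONST → push 1. Stack: [1, 1]
BINARY_OP + → 1 + 1 = 2. Stack: [2]
STORE_FAST i → i=2. Stack: []
LOAD_FAST i → push 2. Stack: [2]
LOAD_CONST → push 3. Stack: [2, 3]
COMPARE_OP bool(<) → 2 vs 3 = True. Stack: [True]
POP_JUMP_IF_FALSE → pop True; no jump. Stack: []
LOAD_FAST_LOAD_FAST y,a → push 1,15. Stack: [1, 15]
BINARY_OP % → 1 % 15 = 1. Stack: [1]
STORE_FAST y → y=1. Stack: []
LOAD_FAST_LOAD_FAST y,y → push 1,1. Stack: [1, 1]
BINARY_OP // → 1 // 1 = 1. Stack: [1]
STORE_FAST y → y=1. Stack: []
LOAD_FAST i → push 2. Stack: [2]
LOAD_CONST → push 1. Stack: [2, 1]
BINARY_OP + → 2 + 1 = 3. Stack: [3]
STORE_FAST i → i=3. Stack: []
LOAD_FAST i → push 3. Stack: [3]
LOAD_CONST → push 3. Stack: [3, 3]
COMPARE_OP bool(<) → 3 vs 3 = False. Stack: [False]
POP_JUMP_IF_FALSE → pop False; jump. Stack: []
LOAD_FAST y → push 1. Stack: [1]
RETURN_VALUE → return 1.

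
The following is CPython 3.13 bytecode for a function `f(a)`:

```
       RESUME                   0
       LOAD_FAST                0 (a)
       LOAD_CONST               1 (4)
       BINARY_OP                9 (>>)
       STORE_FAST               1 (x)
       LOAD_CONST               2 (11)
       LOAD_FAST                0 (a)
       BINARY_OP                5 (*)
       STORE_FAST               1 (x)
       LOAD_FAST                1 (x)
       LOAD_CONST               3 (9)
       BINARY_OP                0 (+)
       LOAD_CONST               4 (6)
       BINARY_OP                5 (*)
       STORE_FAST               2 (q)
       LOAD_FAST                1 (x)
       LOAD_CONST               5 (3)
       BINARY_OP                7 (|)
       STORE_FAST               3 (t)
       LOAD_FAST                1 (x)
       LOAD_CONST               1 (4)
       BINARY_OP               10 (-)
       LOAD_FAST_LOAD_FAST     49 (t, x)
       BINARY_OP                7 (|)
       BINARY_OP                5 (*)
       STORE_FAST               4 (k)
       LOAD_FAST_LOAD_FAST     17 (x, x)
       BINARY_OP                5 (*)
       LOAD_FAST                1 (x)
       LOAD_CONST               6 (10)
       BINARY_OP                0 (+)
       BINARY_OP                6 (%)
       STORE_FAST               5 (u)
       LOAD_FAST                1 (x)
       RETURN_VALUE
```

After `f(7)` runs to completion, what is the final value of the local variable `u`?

LOAD_FAST a → push 7. Stack: [7]
LOAD_CONST → push 4. Stack: [7, 4]
BINARY_OP >> → 7 >> 4 = 0. Stack: [0]
STORE_FAST x → x=0. Stack: []
LOAD_CONST → push 11. Stack: [11]
LOAD_FAST a → push 7. Stack: [11, 7]
BINARY_OP * → 11 * 7 = 77. Stack: [77]
STORE_FAST x → x=77. Stack: []
LOAD_FAST x → push 77. Stack: [77]
LOAD_CONST → push 9. Stack: [77, 9]
BINARY_OP + → 77 + 9 = 86. Stack: [86]
LOAD_CONST → push 6. Stack: [86, 6]
BINARY_OP * → 86 * 6 = 516. Stack: [516]
STORE_FAST q → q=516. Stack: []
LOAD_FAST x → push 77. Stack: [77]
LOAD_CONST → push 3. Stack: [77, 3]
BINARY_OP | → 77 | 3 = 79. Stack: [79]
STORE_FAST t → t=79. Stack: []
LOAD_FAST x → push 77. Stack: [77]
LOAD_CONST → push 4. Stack: [77, 4]
BINARY_OP - → 77 - 4 = 73. Stack: [73]
LOAD_FAST_LOAD_FAST t,x → push 79,77. Stack: [73, 79, 77]
BINARY_OP | → 79 | 77 = 79. Stack: [73, 79]
BINARY_OP * → 73 * 79 = 5767. Stack: [5767]
STORE_FAST k → k=5767. Stack: []
LOAD_FAST_LOAD_FAST x,x → push 77,77. Stack: [77, 77]
BINARY_OP * → 77 * 77 = 5929. Stack: [5929]
LOAD_FAST x → push 77. Stack: [5929, 77]
LOAD_CONST → push 10. Stack: [5929, 77, 10]
BINARY_OP + → 77 + 10 = 87. Stack: [5929, 87]
BINARY_OP % → 5929 % 87 = 13. Stack: [13]
STORE_FAST u → u=13. Stack: []
LOAD_FAST x → push 77. Stack: [77]
RETURN_VALUE → return 77.

13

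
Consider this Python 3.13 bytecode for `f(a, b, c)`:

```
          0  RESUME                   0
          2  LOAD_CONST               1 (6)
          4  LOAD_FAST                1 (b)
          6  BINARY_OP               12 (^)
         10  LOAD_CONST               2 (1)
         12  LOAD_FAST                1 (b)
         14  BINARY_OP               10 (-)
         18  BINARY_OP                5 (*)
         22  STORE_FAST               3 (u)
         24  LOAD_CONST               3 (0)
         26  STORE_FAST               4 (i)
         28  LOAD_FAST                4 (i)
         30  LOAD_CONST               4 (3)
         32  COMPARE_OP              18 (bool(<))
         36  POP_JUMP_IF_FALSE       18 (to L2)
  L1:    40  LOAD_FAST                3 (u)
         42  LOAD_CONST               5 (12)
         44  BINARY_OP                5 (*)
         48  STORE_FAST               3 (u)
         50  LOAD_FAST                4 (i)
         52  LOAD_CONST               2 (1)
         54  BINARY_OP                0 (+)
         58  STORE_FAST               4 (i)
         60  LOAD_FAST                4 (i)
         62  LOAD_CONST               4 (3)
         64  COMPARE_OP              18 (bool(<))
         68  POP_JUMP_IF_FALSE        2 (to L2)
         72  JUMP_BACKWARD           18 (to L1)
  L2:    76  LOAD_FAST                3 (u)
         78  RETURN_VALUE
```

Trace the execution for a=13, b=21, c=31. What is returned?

-656640

LOAD_CONST → push 6. Stack: [6]
LOAD_FAST b → push 21. Stack: [6, 21]
BINARY_OP ^ → 6 ^ 21 = 19. Stack: [19]
LOAD_CONST → push 1. Stack: [19, 1]
LOAD_FAST b → push 21. Stack: [19, 1, 21]
BINARY_OP - → 1 - 21 = -20. Stack: [19, -20]
BINARY_OP * → 19 * -20 = -380. Stack: [-380]
STORE_FAST u → u=-380. Stack: []
LOAD_CONST → push 0. Stack: [0]
STORE_FAST i → i=0. Stack: []
LOAD_FAST i → push 0. Stack: [0]
LOAD_CONST → push 3. Stack: [0, 3]
COMPARE_OP bool(<) → 0 vs 3 = True. Stack: [True]
POP_JUMP_IF_FALSE → pop True; no jump. Stack: []
LOAD_FAST u → push -380. Stack: [-380]
LOAD_CONST → push 12. Stack: [-380, 12]
BINARY_OP * → -380 * 12 = -4560. Stack: [-4560]
STORE_FAST u → u=-4560. Stack: []
LOAD_FAST i → push 0. Stack: [0]
LOAD_CONST → push 1. Stack: [0, 1]
BINARY_OP + → 0 + 1 = 1. Stack: [1]
STORE_FAST i → i=1. Stack: []
LOAD_FAST i → push 1. Stack: [1]
LOAD_CONST → push 3. Stack: [1, 3]
COMPARE_OP bool(<) → 1 vs 3 = True. Stack: [True]
POP_JUMP_IF_FALSE → pop True; no jump. Stack: []
LOAD_FAST u → push -4560. Stack: [-4560]
LOAD_CONST → push 12. Stack: [-4560, 12]
BINARY_OP * → -4560 * 12 = -54720. Stack: [-54720]
STORE_FAST u → u=-54720. Stack: []
LOAD_FAST i → push 1. Stack: [1]
LOAD_CONST → push 1. Stack: [1, 1]
BINARY_OP + → 1 + 1 = 2. Stack: [2]
STORE_FAST i → i=2. Stack: []
LOAD_FAST i → push 2. Stack: [2]
LOAD_CONST → push 3. Stack: [2, 3]
COMPARE_OP bool(<) → 2 vs 3 = True. Stack: [True]
POP_JUMP_IF_FALSE → pop True; no jump. Stack: []
LOAD_FAST u → push -54720. Stack: [-54720]
LOAD_CONST → push 12. Stack: [-54720, 12]
BINARY_OP * → -54720 * 12 = -656640. Stack: [-656640]
STORE_FAST u → u=-656640. Stack: []
LOAD_FAST i → push 2. Stack: [2]
LOAD_CONST → push 1. Stack: [2, 1]
BINARY_OP + → 2 + 1 = 3. Stack: [3]
STORE_FAST i → i=3. Stack: []
LOAD_FAST i → push 3. Stack: [3]
LOAD_CONST → push 3. Stack: [3, 3]
COMPARE_OP bool(<) → 3 vs 3 = False. Stack: [False]
POP_JUMP_IF_FALSE → pop False; jump. Stack: []
LOAD_FAST u → push -656640. Stack: [-656640]
RETURN_VALUE → return -656640.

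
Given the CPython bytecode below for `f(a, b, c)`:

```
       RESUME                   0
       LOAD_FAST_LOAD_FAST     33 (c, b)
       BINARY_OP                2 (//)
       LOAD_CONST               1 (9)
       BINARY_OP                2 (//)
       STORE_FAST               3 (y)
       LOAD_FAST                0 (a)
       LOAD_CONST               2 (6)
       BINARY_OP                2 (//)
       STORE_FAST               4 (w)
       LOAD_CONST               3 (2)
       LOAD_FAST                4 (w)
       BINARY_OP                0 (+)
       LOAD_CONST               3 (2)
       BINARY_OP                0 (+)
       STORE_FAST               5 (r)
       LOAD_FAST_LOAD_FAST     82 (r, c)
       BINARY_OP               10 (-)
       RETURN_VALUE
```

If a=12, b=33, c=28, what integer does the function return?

-22

LOAD_FAST_LOAD_FAST c,b → push 28,33. Stack: [28, 33]
BINARY_OP // → 28 // 33 = 0. Stack: [0]
LOAD_CONST → push 9. Stack: [0, 9]
BINARY_OP // → 0 // 9 = 0. Stack: [0]
STORE_FAST y → y=0. Stack: []
LOAD_FAST a → push 12. Stack: [12]
LOAD_CONST → push 6. Stack: [12, 6]
BINARY_OP // → 12 // 6 = 2. Stack: [2]
STORE_FAST w → w=2. Stack: []
LOAD_CONST → push 2. Stack: [2]
LOAD_FAST w → push 2. Stack: [2, 2]
BINARY_OP + → 2 + 2 = 4. Stack: [4]
LOAD_CONST → push 2. Stack: [4, 2]
BINARY_OP + → 4 + 2 = 6. Stack: [6]
STORE_FAST r → r=6. Stack: []
LOAD_FAST_LOAD_FAST r,c → push 6,28. Stack: [6, 28]
BINARY_OP - → 6 - 28 = -22. Stack: [-22]
RETURN_VALUE → return -22.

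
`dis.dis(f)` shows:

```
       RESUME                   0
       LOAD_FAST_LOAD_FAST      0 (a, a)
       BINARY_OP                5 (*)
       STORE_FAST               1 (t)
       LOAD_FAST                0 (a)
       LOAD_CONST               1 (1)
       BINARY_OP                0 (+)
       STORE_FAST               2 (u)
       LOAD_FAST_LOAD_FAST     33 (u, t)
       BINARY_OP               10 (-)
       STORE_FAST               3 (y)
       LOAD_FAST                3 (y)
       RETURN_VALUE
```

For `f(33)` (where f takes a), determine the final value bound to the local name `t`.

1089

LOAD_FAST_LOAD_FAST a,a → push 33,33. Stack: [33, 33]
BINARY_OP * → 33 * 33 = 1089. Stack: [1089]
STORE_FAST t → t=1089. Stack: []
LOAD_FAST a → push 33. Stack: [33]
LOAD_CONST → push 1. Stack: [33, 1]
BINARY_OP + → 33 + 1 = 34. Stack: [34]
STORE_FAST u → u=34. Stack: []
LOAD_FAST_LOAD_FAST u,t → push 34,1089. Stack: [34, 1089]
BINARY_OP - → 34 - 1089 = -1055. Stack: [-1055]
STORE_FAST y → y=-1055. Stack: []
LOAD_FAST y → push -1055. Stack: [-1055]
RETURN_VALUE → return -1055.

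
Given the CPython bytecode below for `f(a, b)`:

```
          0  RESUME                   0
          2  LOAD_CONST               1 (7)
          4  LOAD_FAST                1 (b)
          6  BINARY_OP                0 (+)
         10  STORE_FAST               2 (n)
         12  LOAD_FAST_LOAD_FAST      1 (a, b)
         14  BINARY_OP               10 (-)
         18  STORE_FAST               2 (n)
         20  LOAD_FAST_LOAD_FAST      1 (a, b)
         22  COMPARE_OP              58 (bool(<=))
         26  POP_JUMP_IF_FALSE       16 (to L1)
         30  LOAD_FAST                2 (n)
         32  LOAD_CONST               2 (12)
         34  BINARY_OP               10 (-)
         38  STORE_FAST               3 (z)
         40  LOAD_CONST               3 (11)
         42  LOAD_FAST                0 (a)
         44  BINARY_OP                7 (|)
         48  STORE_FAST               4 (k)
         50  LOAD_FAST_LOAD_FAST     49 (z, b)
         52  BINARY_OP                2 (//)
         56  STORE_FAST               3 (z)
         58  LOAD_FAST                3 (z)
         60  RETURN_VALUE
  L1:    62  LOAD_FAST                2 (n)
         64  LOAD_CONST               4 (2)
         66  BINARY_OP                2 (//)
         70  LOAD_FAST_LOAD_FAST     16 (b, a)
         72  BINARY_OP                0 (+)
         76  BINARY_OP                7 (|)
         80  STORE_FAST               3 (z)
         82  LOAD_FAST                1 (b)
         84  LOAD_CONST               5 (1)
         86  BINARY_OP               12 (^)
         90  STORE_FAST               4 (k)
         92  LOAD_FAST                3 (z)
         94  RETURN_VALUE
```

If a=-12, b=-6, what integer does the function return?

3

LOAD_CONST → push 7. Stack: [7]
LOAD_FAST b → push -6. Stack: [7, -6]
BINARY_OP + → 7 + -6 = 1. Stack: [1]
STORE_FAST n → n=1. Stack: []
LOAD_FAST_LOAD_FAST a,b → push -12,-6. Stack: [-12, -6]
BINARY_OP - → -12 - -6 = -6. Stack: [-6]
STORE_FAST n → n=-6. Stack: []
LOAD_FAST_LOAD_FAST a,b → push -12,-6. Stack: [-12, -6]
COMPARE_OP bool(<=) → -12 vs -6 = True. Stack: [True]
POP_JUMP_IF_FALSE → pop True; no jump. Stack: []
LOAD_FAST n → push -6. Stack: [-6]
LOAD_CONST → push 12. Stack: [-6, 12]
BINARY_OP - → -6 - 12 = -18. Stack: [-18]
STORE_FAST z → z=-18. Stack: []
LOAD_CONST → push 11. Stack: [11]
LOAD_FAST a → push -12. Stack: [11, -12]
BINARY_OP | → 11 | -12 = -1. Stack: [-1]
STORE_FAST k → k=-1. Stack: []
LOAD_FAST_LOAD_FAST z,b → push -18,-6. Stack: [-18, -6]
BINARY_OP // → -18 // -6 = 3. Stack: [3]
STORE_FAST z → z=3. Stack: []
LOAD_FAST z → push 3. Stack: [3]
RETURN_VALUE → return 3.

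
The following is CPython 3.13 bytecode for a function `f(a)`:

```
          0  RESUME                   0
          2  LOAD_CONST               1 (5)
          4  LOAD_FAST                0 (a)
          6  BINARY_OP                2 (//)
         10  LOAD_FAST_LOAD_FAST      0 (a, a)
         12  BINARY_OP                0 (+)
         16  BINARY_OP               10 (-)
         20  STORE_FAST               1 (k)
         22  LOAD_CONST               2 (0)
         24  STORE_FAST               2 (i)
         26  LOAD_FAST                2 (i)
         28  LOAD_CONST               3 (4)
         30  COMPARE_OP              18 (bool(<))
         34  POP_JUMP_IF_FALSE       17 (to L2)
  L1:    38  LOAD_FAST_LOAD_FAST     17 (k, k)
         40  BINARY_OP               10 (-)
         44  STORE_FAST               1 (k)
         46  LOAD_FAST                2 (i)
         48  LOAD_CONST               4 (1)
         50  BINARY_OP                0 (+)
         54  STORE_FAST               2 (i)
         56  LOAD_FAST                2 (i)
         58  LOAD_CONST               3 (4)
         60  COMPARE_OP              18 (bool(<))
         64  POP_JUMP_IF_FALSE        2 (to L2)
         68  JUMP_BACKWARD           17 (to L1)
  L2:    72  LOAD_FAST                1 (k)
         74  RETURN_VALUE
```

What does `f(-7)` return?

LOAD_CONST → push 5. Stack: [5]
LOAD_FAST a → push -7. Stack: [5, -7]
BINARY_OP // → 5 // -7 = -1. Stack: [-1]
LOAD_FAST_LOAD_FAST a,a → push -7,-7. Stack: [-1, -7, -7]
BINARY_OP + → -7 + -7 = -14. Stack: [-1, -14]
BINARY_OP - → -1 - -14 = 13. Stack: [13]
STORE_FAST k → k=13. Stack: []
LOAD_CONST → push 0. Stack: [0]
STORE_FAST i → i=0. Stack: []
LOAD_FAST i → push 0. Stack: [0]
LOAD_CONST → push 4. Stack: [0, 4]
COMPARE_OP bool(<) → 0 vs 4 = True. Stack: [True]
POP_JUMP_IF_FALSE → pop True; no jump. Stack: []
LOAD_FAST_LOAD_FAST k,k → push 13,13. Stack: [13, 13]
BINARY_OP - → 13 - 13 = 0. Stack: [0]
STORE_FAST k → k=0. Stack: []
LOAD_FAST i → push 0. Stack: [0]
LOAD_CONST → push 1. Stack: [0, 1]
BINARY_OP + → 0 + 1 = 1. Stack: [1]
STORE_FAST i → i=1. Stack: []
LOAD_FAST i → push 1. Stack: [1]
LOAD_CONST → push 4. Stack: [1, 4]
COMPARE_OP bool(<) → 1 vs 4 = True. Stack: [True]
POP_JUMP_IF_FALSE → pop True; no jump. Stack: []
LOAD_FAST_LOAD_FAST k,k → push 0,0. Stack: [0, 0]
BINARY_OP - → 0 - 0 = 0. Stack: [0]
STORE_FAST k → k=0. Stack: []
LOAD_FAST i → push 1. Stack: [1]
LOAD_CONST → push 1. Stack: [1, 1]
BINARY_OP + → 1 + 1 = 2. Stack: [2]
STORE_FAST i → i=2. Stack: []
LOAD_FAST i → push 2. Stack: [2]
LOAD_CONST → push 4. Stack: [2, 4]
COMPARE_OP bool(<) → 2 vs 4 = True. Stack: [True]
POP_JUMP_IF_FALSE → pop True; no jump. Stack: []
LOAD_FAST_LOAD_FAST k,k → push 0,0. Stack: [0, 0]
BINARY_OP - → 0 - 0 = 0. Stack: [0]
STORE_FAST k → k=0. Stack: []
LOAD_FAST i → push 2. Stack: [2]
LOAD_CONST → push 1. Stack: [2, 1]
BINARY_OP + → 2 + 1 = 3. Stack: [3]
STORE_FAST i → i=3. Stack: []
LOAD_FAST i → push 3. Stack: [3]
LOAD_CONST → push 4. Stack: [3, 4]
COMPARE_OP bool(<) → 3 vs 4 = True. Stack: [True]
POP_JUMP_IF_FALSE → pop True; no jump. Stack: []
LOAD_FAST_LOAD_FAST k,k → push 0,0. Stack: [0, 0]
BINARY_OP - → 0 - 0 = 0. Stack: [0]
STORE_FAST k → k=0. Stack: []
LOAD_FAST i → push 3. Stack: [3]
LOAD_CONST → push 1. Stack: [3, 1]
BINARY_OP + → 3 + 1 = 4. Stack: [4]
STORE_FAST i → i=4. Stack: []
LOAD_FAST i → push 4. Stack: [4]
LOAD_CONST → push 4. Stack: [4, 4]
COMPARE_OP bool(<) → 4 vs 4 = False. Stack: [False]
POP_JUMP_IF_FALSE → pop False; jump. Stack: []
LOAD_FAST k → push 0. Stack: [0]
RETURN_VALUE → return 0.

0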